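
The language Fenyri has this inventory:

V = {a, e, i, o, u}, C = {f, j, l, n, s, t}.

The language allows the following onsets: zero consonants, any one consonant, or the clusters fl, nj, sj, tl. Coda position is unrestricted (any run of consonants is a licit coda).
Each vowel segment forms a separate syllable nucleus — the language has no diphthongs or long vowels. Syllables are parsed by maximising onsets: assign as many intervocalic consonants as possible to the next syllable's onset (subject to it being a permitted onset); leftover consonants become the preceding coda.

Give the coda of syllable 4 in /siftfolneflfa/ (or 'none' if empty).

none

Nuclei (vowels): i, o, e, a → 4 syllables.
σ1/σ2 boundary: /ftf/ splits as /ft/ + /f/ (/f/ is the longest suffix that is a licit onset).
σ2/σ3 boundary: /ln/ splits as /l/ + /n/ (/n/ is the longest suffix that is a licit onset).
σ3/σ4 boundary: /flf/ splits as /fl/ + /f/ (/f/ is the longest suffix that is a licit onset).
So the parse is sift.fol.nefl.fa.
Syllable 4 is /fa/: onset /f/, nucleus /a/, coda ∅.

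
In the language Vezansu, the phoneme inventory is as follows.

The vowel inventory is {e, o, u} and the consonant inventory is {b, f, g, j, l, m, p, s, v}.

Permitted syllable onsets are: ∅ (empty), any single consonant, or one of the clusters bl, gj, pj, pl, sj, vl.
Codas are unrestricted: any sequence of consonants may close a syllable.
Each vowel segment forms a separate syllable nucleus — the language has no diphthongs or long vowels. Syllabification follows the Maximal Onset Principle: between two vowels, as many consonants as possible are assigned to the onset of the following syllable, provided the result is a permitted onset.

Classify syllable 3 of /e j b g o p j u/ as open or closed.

open

The vowels are e, o, u — 3 nuclei, so 3 syllables.
Between /e/ (V1) and /o/ (V2): /jbg/ splits as /jb/ + /g/ (/g/ is the longest suffix that is a licit onset).
Between /o/ (V2) and /u/ (V3): /pj/ — entire cluster is a permitted onset → onset /pj/, coda ∅.
Result: ejb.go.pju.
Syllable 3 is /pju/; it ends in its nucleus with no coda, so it is open.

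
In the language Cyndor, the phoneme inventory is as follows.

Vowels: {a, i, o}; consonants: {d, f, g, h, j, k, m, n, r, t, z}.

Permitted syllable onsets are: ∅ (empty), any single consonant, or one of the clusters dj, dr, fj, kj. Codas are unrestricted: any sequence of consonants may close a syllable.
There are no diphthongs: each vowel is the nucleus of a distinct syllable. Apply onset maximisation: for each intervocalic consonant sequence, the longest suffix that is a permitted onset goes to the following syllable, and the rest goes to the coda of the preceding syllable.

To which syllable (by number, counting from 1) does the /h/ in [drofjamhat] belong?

Vowels present: o, a, a; each is a nucleus, giving 3 syllables.
σ1/σ2 boundary: cluster /fj/ — /fj/ is itself a permitted onset, so the whole cluster goes right; preceding coda = ∅.
σ2/σ3 boundary: /mh/ splits as /m/ + /h/ (/h/ is the longest suffix that is a licit onset).
Result: dro.fjam.hat.
The /h/ is in the onset of syllable 3 (/hat/).

3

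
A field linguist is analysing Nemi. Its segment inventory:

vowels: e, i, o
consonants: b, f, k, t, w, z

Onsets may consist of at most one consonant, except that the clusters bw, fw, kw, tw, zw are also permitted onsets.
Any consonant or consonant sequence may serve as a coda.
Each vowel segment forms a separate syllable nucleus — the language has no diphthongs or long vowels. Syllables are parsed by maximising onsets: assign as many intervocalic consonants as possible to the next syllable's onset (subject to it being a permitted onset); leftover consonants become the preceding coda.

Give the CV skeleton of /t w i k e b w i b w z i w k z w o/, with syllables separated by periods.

CCV.CV.CCVCC.CVCC.CCV

Vowels present: i, e, i, i, o; each is a nucleus, giving 5 syllables.
Between /i/ (V1) and /e/ (V2): /k/ is a single consonant, so it becomes the next onset.
Between /e/ (V2) and /i/ (V3): cluster /bw/ — /bw/ is itself a permitted onset, so the whole cluster goes right; preceding coda = ∅.
Between /i/ (V3) and /i/ (V4): /bwz/ — longest licit onset from the right is /z/, leaving /bw/ as coda.
Between /i/ (V4) and /o/ (V5): /wkzw/ — longest licit onset from the right is /zw/, leaving /wk/ as coda.
Result: twi.ke.bwibw.ziwk.zwo.
Mapping each syllable to C/V: /twi/ → CCV, /ke/ → CV, /bwibw/ → CCVCC, /ziwk/ → CVCC, /zwo/ → CCV.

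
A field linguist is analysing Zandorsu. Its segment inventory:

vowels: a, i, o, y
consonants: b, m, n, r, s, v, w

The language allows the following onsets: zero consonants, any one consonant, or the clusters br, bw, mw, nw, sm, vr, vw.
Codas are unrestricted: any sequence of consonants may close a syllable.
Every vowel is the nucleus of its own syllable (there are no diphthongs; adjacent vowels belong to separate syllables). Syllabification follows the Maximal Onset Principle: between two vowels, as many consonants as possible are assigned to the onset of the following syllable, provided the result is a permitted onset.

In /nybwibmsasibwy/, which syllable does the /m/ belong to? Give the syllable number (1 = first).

2

Nuclei (vowels): y, i, a, i, y → 5 syllables.
/y…i/ gap (V1→V2): cluster /bw/ — /bw/ is itself a permitted onset, so the whole cluster goes right; preceding coda = ∅.
/i…a/ gap (V2→V3): /bms/ splits as /bm/ + /s/ (/s/ is the longest suffix that is a licit onset).
/a…i/ gap (V3→V4): /s/ is a single consonant, so it becomes the next onset.
/i…y/ gap (V4→V5): /bw/ — entire cluster is a permitted onset → onset /bw/, coda ∅.
Result: ny.bwibm.sa.si.bwy.
The /m/ is in the coda of syllable 2 (/bwibm/).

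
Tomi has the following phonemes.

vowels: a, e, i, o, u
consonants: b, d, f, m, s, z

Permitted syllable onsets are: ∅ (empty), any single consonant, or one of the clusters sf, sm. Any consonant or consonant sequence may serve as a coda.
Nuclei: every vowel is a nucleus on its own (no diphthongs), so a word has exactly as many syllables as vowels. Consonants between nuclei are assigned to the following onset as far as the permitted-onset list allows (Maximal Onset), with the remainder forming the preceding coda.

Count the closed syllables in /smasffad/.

Nuclei (vowels): a, a → 2 syllables.
/a…a/ gap (V1→V2): cluster /sff/ — the longest permitted-onset suffix is /f/; onset = /f/, preceding coda = /sf/.
Syllabification: smasf.fad.
Classifying each syllable: /smasf/ (closed), /fad/ (closed).
Closed syllables: 2.

2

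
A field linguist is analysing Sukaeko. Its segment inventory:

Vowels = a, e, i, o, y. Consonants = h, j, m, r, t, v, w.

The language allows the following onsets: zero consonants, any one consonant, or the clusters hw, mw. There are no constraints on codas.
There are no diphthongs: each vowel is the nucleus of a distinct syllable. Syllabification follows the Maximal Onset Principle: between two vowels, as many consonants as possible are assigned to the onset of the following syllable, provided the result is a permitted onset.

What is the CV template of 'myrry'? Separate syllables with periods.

The vowels are y, y — 2 nuclei, so 2 syllables.
/y…y/ gap (V1→V2): /rr/ — longest licit onset from the right is /r/, leaving /r/ as coda.
Putting it together: myr.ry.
Mapping each syllable to C/V: /myr/ → CVC, /ry/ → CV.

CVC.CV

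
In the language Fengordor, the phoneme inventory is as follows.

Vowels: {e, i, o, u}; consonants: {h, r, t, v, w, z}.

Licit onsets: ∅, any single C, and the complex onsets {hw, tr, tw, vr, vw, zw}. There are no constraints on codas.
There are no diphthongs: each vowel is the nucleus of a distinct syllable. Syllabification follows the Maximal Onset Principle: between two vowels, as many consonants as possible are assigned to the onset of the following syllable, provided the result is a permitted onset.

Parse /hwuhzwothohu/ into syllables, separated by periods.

Nuclei (vowels): u, o, o, u → 4 syllables.
/u…o/ gap (V1→V2): /hzw/ splits as /h/ + /zw/ (/zw/ is the longest suffix that is a licit onset).
/o…o/ gap (V2→V3): /th/ — longest licit onset from the right is /h/, leaving /t/ as coda.
/o…u/ gap (V3→V4): /h/ is a single consonant, so it becomes the next onset.

hwuh.zwot.ho.hu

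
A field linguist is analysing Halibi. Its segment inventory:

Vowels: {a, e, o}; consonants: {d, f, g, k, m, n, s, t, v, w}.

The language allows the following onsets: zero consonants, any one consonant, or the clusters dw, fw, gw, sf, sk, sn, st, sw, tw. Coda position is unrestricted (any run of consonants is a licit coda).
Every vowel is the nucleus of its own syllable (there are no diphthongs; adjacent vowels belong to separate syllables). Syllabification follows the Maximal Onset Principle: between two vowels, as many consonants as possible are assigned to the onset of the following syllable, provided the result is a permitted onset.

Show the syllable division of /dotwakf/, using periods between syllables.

Nuclei (vowels): o, a → 2 syllables.
V1 /o/ – V2 /a/: cluster /tw/ — /tw/ is itself a permitted onset, so the whole cluster goes right; preceding coda = ∅.

do.twakf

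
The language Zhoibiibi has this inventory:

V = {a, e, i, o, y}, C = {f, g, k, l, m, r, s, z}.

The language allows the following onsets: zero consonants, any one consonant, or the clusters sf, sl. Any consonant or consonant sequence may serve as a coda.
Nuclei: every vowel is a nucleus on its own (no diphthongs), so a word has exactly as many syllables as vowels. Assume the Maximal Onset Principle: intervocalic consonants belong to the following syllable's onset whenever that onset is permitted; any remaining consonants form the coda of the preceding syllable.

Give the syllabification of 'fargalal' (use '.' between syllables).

far.ga.lal

The vowels are a, a, a — 3 nuclei, so 3 syllables.
/a…a/ gap (V1→V2): cluster /rg/ — the longest permitted-onset suffix is /g/; onset = /g/, preceding coda = /r/.
/a…a/ gap (V2→V3): /l/ is a single consonant, so it becomes the next onset.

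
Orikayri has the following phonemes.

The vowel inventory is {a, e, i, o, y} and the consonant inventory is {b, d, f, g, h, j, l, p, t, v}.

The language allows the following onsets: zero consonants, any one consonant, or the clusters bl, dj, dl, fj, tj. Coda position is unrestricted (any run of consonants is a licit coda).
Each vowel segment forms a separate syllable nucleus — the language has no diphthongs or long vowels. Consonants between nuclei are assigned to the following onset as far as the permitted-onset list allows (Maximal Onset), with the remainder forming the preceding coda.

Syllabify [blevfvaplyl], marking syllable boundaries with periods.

Vowels present: e, a, y; each is a nucleus, giving 3 syllables.
σ1/σ2 boundary: cluster /vfv/ — the longest permitted-onset suffix is /v/; onset = /v/, preceding coda = /vf/.
σ2/σ3 boundary: /pl/ — longest licit onset from the right is /l/, leaving /p/ as coda.

blevf.vap.lyl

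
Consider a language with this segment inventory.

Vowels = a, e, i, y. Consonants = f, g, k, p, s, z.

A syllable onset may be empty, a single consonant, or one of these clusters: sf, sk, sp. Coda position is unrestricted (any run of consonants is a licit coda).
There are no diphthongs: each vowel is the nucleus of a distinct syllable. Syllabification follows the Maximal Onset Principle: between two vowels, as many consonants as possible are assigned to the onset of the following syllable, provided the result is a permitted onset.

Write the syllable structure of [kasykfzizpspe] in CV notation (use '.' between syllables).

Vowels present: a, y, i, e; each is a nucleus, giving 4 syllables.
/a…y/ gap (V1→V2): just /s/ — single C goes to the following onset.
/y…i/ gap (V2→V3): /kfz/ splits as /kf/ + /z/ (/z/ is the longest suffix that is a licit onset).
/i…e/ gap (V3→V4): /zpsp/ — longest licit onset from the right is /sp/, leaving /zp/ as coda.
Syllabification: ka.sykf.zizp.spe.
Mapping each syllable to C/V: /ka/ → CV, /sykf/ → CVCC, /zizp/ → CVCC, /spe/ → CCV.

CV.CVCC.CVCC.CCV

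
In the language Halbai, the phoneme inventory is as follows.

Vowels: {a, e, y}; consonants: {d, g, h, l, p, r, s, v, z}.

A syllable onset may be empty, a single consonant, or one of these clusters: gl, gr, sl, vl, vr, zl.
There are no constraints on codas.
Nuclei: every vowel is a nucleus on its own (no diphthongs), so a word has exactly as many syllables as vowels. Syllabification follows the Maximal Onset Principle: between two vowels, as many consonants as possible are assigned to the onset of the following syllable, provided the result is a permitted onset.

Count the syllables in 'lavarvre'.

3

The vowels are a, a, e — 3 nuclei, so 3 syllables.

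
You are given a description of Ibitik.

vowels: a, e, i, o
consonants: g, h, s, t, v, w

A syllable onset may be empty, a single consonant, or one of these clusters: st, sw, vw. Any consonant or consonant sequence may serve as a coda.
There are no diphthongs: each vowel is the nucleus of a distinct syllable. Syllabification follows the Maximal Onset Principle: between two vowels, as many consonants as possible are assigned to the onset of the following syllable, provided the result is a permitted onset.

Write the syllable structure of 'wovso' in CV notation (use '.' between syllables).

CVC.CV

The vowels are o, o — 2 nuclei, so 2 syllables.
/o…o/ gap (V1→V2): /vs/; trying suffixes from longest down, /s/ is the first permitted one, so coda /v/ | onset /s/.
Putting it together: wov.so.
Mapping each syllable to C/V: /wov/ → CVC, /so/ → CV.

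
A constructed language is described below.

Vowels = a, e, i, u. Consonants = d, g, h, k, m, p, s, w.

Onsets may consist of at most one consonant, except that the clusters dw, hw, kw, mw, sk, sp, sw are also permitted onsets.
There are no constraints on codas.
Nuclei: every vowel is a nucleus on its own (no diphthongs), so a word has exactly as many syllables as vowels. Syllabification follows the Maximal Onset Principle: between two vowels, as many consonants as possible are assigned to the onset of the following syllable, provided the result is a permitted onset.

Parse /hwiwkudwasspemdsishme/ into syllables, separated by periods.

hwiw.ku.dwas.spemd.sish.me

Nuclei (vowels): i, u, a, e, i, e → 6 syllables.
Between /i/ (V1) and /u/ (V2): /wk/ splits as /w/ + /k/ (/k/ is the longest suffix that is a licit onset).
Between /u/ (V2) and /a/ (V3): /dw/ — entire cluster is a permitted onset → onset /dw/, coda ∅.
Between /a/ (V3) and /e/ (V4): /ssp/ splits as /s/ + /sp/ (/sp/ is the longest suffix that is a licit onset).
Between /e/ (V4) and /i/ (V5): cluster /mds/ — the longest permitted-onset suffix is /s/; onset = /s/, preceding coda = /md/.
Between /i/ (V5) and /e/ (V6): /shm/ — longest licit onset from the right is /m/, leaving /sh/ as coda.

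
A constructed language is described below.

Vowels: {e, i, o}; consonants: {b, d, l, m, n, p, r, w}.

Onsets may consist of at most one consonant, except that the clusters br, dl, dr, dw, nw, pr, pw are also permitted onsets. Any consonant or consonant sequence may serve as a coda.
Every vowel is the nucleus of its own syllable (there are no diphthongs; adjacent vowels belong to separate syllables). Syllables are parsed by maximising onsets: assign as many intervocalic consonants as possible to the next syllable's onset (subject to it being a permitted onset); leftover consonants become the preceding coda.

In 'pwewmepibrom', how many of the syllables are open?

Nuclei (vowels): e, e, i, o → 4 syllables.
/e…e/ gap (V1→V2): /wm/ — longest licit onset from the right is /m/, leaving /w/ as coda.
/e…i/ gap (V2→V3): /p/ → onset of the next syllable (single consonants are always licit onsets).
/i…o/ gap (V3→V4): /br/ — entire cluster is a permitted onset → onset /br/, coda ∅.
Syllabification: pwew.me.pi.brom.
Classifying each syllable: /pwew/ (closed), /me/ (open), /pi/ (open), /brom/ (closed).
Open syllables: 2.

2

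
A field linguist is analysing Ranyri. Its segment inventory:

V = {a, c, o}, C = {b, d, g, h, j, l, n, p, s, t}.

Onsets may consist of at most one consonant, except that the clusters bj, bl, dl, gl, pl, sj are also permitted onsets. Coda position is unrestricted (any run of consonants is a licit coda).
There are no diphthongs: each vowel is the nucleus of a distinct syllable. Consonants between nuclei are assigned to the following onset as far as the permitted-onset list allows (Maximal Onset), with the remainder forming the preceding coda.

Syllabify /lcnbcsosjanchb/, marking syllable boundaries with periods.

Vowels present: c, c, o, a, c; each is a nucleus, giving 5 syllables.
Between /c/ (V1) and /c/ (V2): /nb/ splits as /n/ + /b/ (/b/ is the longest suffix that is a licit onset).
Between /c/ (V2) and /o/ (V3): just /s/ — single C goes to the following onset.
Between /o/ (V3) and /a/ (V4): /sj/ — entire cluster is a permitted onset → onset /sj/, coda ∅.
Between /a/ (V4) and /c/ (V5): /n/ → onset of the next syllable (single consonants are always licit onsets).

lcn.bc.so.sja.nchb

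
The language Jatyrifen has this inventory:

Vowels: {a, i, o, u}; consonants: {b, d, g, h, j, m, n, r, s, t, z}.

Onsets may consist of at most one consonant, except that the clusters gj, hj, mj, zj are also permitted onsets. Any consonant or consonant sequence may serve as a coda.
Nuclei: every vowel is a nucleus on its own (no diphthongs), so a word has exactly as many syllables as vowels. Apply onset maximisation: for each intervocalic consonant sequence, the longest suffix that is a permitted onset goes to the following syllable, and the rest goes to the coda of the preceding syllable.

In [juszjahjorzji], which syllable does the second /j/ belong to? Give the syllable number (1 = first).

2

The vowels are u, a, o, i — 4 nuclei, so 4 syllables.
V1 /u/ – V2 /a/: cluster /szj/ — the longest permitted-onset suffix is /zj/; onset = /zj/, preceding coda = /s/.
V2 /a/ – V3 /o/: /hj/ — entire cluster is a permitted onset → onset /hj/, coda ∅.
V3 /o/ – V4 /i/: /rzj/ — longest licit onset from the right is /zj/, leaving /r/ as coda.
So the parse is jus.zja.hjor.zji.
The second /j/ is in the onset of syllable 2 (/zja/).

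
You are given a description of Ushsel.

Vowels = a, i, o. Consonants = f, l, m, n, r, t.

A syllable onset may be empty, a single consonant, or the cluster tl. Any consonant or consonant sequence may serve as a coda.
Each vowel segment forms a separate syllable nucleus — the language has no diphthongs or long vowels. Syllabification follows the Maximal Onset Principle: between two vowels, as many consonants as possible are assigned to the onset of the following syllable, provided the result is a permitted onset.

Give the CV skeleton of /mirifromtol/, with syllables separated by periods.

CV.CVC.CVC.CVC

Nuclei (vowels): i, i, o, o → 4 syllables.
/i…i/ gap (V1→V2): just /r/ — single C goes to the following onset.
/i…o/ gap (V2→V3): cluster /fr/ — the longest permitted-onset suffix is /r/; onset = /r/, preceding coda = /f/.
/o…o/ gap (V3→V4): /mt/ — longest licit onset from the right is /t/, leaving /m/ as coda.
Putting it together: mi.rif.rom.tol.
Mapping each syllable to C/V: /mi/ → CV, /rif/ → CVC, /rom/ → CVC, /tol/ → CVC.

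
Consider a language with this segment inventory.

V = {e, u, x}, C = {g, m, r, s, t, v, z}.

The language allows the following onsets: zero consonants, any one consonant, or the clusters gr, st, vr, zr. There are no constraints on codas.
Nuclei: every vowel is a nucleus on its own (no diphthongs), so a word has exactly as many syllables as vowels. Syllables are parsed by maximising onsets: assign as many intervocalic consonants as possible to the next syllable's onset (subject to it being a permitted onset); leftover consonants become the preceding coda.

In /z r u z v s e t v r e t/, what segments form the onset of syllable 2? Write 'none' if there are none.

The vowels are u, e, e — 3 nuclei, so 3 syllables.
/u…e/ gap (V1→V2): /zvs/ — longest licit onset from the right is /s/, leaving /zv/ as coda.
/e…e/ gap (V2→V3): cluster /tvr/ — the longest permitted-onset suffix is /vr/; onset = /vr/, preceding coda = /t/.
Syllabification: zruzv.set.vret.
Syllable 2 is /set/: onset /s/, nucleus /e/, coda /t/.

s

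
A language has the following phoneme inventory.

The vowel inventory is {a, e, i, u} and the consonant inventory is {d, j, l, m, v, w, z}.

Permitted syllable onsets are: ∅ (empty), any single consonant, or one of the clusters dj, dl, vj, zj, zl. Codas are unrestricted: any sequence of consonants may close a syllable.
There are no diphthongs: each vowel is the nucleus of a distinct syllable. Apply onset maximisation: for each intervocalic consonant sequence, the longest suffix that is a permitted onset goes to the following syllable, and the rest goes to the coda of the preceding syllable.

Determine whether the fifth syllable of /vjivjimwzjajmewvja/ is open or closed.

Nuclei (vowels): i, i, a, e, a → 5 syllables.
V1 /i/ – V2 /i/: cluster /vj/ — /vj/ is itself a permitted onset, so the whole cluster goes right; preceding coda = ∅.
V2 /i/ – V3 /a/: /mwzj/ splits as /mw/ + /zj/ (/zj/ is the longest suffix that is a licit onset).
V3 /a/ – V4 /e/: cluster /jm/ — the longest permitted-onset suffix is /m/; onset = /m/, preceding coda = /j/.
V4 /e/ – V5 /a/: /wvj/ splits as /w/ + /vj/ (/vj/ is the longest suffix that is a licit onset).
Result: vji.vjimw.zjaj.mew.vja.
Syllable 5 is /vja/; it ends in its nucleus with no coda, so it is open.

open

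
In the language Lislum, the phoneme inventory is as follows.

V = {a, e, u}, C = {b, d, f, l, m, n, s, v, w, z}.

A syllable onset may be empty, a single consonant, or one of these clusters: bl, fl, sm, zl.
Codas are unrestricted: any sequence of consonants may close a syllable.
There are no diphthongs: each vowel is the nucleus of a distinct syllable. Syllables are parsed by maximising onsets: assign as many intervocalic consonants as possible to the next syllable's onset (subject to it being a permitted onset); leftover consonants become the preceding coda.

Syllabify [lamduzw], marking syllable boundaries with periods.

lam.duzw

Nuclei (vowels): a, u → 2 syllables.
Between /a/ (V1) and /u/ (V2): /md/ — longest licit onset from the right is /d/, leaving /m/ as coda.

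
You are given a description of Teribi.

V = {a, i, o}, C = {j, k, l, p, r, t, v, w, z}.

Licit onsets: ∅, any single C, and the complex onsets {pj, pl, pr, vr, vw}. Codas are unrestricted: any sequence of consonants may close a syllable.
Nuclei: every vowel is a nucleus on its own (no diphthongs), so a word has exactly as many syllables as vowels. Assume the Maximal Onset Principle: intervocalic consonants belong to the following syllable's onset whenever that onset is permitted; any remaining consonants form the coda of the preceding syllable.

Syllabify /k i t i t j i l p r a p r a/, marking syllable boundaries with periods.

ki.tit.jil.pra.pra

Vowels present: i, i, i, a, a; each is a nucleus, giving 5 syllables.
/i…i/ gap (V1→V2): /t/ is a single consonant, so it becomes the next onset.
/i…i/ gap (V2→V3): cluster /tj/ — the longest permitted-onset suffix is /j/; onset = /j/, preceding coda = /t/.
/i…a/ gap (V3→V4): cluster /lpr/ — the longest permitted-onset suffix is /pr/; onset = /pr/, preceding coda = /l/.
/a…a/ gap (V4→V5): /pr/ is a licit onset in full, so it all attaches to the next syllable.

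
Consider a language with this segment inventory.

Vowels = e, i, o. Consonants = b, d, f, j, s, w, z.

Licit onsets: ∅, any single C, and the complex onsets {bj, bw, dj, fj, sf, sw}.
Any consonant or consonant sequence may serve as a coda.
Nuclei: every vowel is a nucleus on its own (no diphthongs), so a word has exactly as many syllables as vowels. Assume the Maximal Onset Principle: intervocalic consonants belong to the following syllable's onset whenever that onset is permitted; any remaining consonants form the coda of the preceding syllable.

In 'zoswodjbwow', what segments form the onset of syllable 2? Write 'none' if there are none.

sw

The vowels are o, o, o — 3 nuclei, so 3 syllables.
Between /o/ (V1) and /o/ (V2): /sw/ is a licit onset in full, so it all attaches to the next syllable.
Between /o/ (V2) and /o/ (V3): /djbw/; trying suffixes from longest down, /bw/ is the first permitted one, so coda /dj/ | onset /bw/.
Putting it together: zo.swodj.bwow.
Syllable 2 is /swodj/: onset /sw/, nucleus /o/, coda /dj/.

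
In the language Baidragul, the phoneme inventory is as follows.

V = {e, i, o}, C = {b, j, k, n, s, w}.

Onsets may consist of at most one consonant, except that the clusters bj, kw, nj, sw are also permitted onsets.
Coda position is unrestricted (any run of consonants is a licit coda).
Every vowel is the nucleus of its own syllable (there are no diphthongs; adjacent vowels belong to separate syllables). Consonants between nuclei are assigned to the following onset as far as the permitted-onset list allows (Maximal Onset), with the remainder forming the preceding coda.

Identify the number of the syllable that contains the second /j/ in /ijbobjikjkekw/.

The vowels are i, o, i, e — 4 nuclei, so 4 syllables.
σ1/σ2 boundary: cluster /jb/ — the longest permitted-onset suffix is /b/; onset = /b/, preceding coda = /j/.
σ2/σ3 boundary: cluster /bj/ — /bj/ is itself a permitted onset, so the whole cluster goes right; preceding coda = ∅.
σ3/σ4 boundary: /kjk/ splits as /kj/ + /k/ (/k/ is the longest suffix that is a licit onset).
Putting it together: ij.bo.bjikj.kekw.
The second /j/ is in the onset of syllable 3 (/bjikj/).

3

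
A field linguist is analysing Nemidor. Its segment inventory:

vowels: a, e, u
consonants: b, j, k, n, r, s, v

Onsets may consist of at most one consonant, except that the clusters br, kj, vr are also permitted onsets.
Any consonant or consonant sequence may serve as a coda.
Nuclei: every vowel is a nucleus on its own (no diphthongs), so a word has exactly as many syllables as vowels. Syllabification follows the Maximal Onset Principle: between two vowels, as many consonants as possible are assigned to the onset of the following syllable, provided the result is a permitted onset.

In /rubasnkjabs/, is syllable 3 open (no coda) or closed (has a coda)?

closed

The vowels are u, a, a — 3 nuclei, so 3 syllables.
V1 /u/ – V2 /a/: /b/ is a single consonant, so it becomes the next onset.
V2 /a/ – V3 /a/: /snkj/ splits as /sn/ + /kj/ (/kj/ is the longest suffix that is a licit onset).
So the parse is ru.basn.kjabs.
Syllable 3 is /kjabs/ with coda /bs/, so it is closed.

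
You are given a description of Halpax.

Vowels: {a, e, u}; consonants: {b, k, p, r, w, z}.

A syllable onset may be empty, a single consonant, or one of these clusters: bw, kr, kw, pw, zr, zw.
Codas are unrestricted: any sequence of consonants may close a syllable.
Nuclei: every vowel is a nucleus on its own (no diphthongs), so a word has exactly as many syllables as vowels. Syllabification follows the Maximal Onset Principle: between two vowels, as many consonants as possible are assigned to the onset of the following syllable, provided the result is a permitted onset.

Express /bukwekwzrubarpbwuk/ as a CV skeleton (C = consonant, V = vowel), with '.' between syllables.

Nuclei (vowels): u, e, u, a, u → 5 syllables.
/u…e/ gap (V1→V2): /kw/ is a licit onset in full, so it all attaches to the next syllable.
/e…u/ gap (V2→V3): cluster /kwzr/ — the longest permitted-onset suffix is /zr/; onset = /zr/, preceding coda = /kw/.
/u…a/ gap (V3→V4): /b/ → onset of the next syllable (single consonants are always licit onsets).
/a…u/ gap (V4→V5): /rpbw/ splits as /rp/ + /bw/ (/bw/ is the longest suffix that is a licit onset).
Result: bu.kwekw.zru.barp.bwuk.
Mapping each syllable to C/V: /bu/ → CV, /kwekw/ → CCVCC, /zru/ → CCV, /barp/ → CVCC, /bwuk/ → CCVC.

CV.CCVCC.CCV.CVCC.CCVC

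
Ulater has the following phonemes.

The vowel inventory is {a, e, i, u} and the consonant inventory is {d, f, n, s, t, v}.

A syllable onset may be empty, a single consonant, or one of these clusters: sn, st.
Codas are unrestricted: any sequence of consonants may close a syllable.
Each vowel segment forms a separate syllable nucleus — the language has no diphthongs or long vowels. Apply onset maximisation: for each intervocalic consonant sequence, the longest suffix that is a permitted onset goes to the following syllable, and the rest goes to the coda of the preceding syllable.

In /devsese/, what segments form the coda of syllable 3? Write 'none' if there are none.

The vowels are e, e, e — 3 nuclei, so 3 syllables.
σ1/σ2 boundary: /vs/; trying suffixes from longest down, /s/ is the first permitted one, so coda /v/ | onset /s/.
σ2/σ3 boundary: just /s/ — single C goes to the following onset.
So the parse is dev.se.se.
Syllable 3 is /se/: onset /s/, nucleus /e/, coda ∅.

none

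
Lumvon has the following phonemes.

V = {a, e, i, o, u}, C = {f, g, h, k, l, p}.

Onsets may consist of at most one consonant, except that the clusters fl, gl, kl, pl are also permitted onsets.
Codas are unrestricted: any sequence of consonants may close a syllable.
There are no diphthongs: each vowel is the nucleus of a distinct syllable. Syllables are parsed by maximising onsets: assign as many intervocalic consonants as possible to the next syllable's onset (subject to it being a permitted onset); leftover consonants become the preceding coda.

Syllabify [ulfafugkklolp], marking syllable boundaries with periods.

ul.fa.fugk.klolp

Vowels present: u, a, u, o; each is a nucleus, giving 4 syllables.
Between /u/ (V1) and /a/ (V2): /lf/ splits as /l/ + /f/ (/f/ is the longest suffix that is a licit onset).
Between /a/ (V2) and /u/ (V3): /f/ is a single consonant, so it becomes the next onset.
Between /u/ (V3) and /o/ (V4): /gkkl/ splits as /gk/ + /kl/ (/kl/ is the longest suffix that is a licit onset).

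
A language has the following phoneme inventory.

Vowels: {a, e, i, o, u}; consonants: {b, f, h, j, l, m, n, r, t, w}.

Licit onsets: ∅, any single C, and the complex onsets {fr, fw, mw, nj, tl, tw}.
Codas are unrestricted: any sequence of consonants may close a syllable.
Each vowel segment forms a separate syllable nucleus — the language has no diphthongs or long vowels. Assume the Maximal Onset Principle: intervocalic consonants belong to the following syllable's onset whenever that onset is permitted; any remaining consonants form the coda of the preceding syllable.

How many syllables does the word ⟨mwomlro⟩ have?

Vowels present: o, o; each is a nucleus, giving 2 syllables.

2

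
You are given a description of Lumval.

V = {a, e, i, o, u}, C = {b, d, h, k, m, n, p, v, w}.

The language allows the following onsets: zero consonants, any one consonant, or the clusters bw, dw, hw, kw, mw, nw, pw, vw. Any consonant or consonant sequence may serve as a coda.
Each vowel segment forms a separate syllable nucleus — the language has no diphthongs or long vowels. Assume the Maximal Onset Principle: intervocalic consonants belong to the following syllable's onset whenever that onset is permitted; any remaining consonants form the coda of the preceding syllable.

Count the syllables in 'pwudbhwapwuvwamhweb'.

5

Vowels present: u, a, u, a, e; each is a nucleus, giving 5 syllables.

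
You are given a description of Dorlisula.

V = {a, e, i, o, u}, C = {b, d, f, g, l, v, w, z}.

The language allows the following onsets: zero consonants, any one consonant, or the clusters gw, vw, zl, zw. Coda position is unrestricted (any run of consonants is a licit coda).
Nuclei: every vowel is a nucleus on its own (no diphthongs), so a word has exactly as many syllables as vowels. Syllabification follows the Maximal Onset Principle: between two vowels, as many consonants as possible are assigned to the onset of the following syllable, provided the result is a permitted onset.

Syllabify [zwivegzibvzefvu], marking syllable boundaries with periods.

zwi.veg.zibv.zef.vu

The vowels are i, e, i, e, u — 5 nuclei, so 5 syllables.
σ1/σ2 boundary: /v/ is a single consonant, so it becomes the next onset.
σ2/σ3 boundary: /gz/ splits as /g/ + /z/ (/z/ is the longest suffix that is a licit onset).
σ3/σ4 boundary: /bvz/; trying suffixes from longest down, /z/ is the first permitted one, so coda /bv/ | onset /z/.
σ4/σ5 boundary: /fv/ splits as /f/ + /v/ (/v/ is the longest suffix that is a licit onset).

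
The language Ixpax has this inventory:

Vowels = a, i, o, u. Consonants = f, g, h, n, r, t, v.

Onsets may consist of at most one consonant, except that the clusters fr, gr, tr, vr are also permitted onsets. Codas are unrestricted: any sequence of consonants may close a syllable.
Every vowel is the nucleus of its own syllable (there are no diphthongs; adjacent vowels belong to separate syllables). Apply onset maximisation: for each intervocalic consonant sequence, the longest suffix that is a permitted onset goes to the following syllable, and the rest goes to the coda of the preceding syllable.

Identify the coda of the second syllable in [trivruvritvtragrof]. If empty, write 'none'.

Vowels present: i, u, i, a, o; each is a nucleus, giving 5 syllables.
/i…u/ gap (V1→V2): cluster /vr/ — /vr/ is itself a permitted onset, so the whole cluster goes right; preceding coda = ∅.
/u…i/ gap (V2→V3): /vr/ — entire cluster is a permitted onset → onset /vr/, coda ∅.
/i…a/ gap (V3→V4): cluster /tvtr/ — the longest permitted-onset suffix is /tr/; onset = /tr/, preceding coda = /tv/.
/a…o/ gap (V4→V5): /gr/ — entire cluster is a permitted onset → onset /gr/, coda ∅.
Syllabification: tri.vru.vritv.tra.grof.
Syllable 2 is /vru/: onset /vr/, nucleus /u/, coda ∅.

none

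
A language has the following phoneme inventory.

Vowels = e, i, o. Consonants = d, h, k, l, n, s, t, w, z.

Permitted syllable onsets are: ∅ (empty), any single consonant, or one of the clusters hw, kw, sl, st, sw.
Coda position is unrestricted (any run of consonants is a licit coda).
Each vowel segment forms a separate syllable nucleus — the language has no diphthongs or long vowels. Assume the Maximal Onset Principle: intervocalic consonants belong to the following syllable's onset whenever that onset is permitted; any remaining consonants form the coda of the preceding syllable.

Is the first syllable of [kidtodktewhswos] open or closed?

closed

The vowels are i, o, e, o — 4 nuclei, so 4 syllables.
V1 /i/ – V2 /o/: cluster /dt/ — the longest permitted-onset suffix is /t/; onset = /t/, preceding coda = /d/.
V2 /o/ – V3 /e/: cluster /dkt/ — the longest permitted-onset suffix is /t/; onset = /t/, preceding coda = /dk/.
V3 /e/ – V4 /o/: /whsw/ splits as /wh/ + /sw/ (/sw/ is the longest suffix that is a licit onset).
Putting it together: kid.todk.tewh.swos.
Syllable 1 is /kid/ with coda /d/, so it is closed.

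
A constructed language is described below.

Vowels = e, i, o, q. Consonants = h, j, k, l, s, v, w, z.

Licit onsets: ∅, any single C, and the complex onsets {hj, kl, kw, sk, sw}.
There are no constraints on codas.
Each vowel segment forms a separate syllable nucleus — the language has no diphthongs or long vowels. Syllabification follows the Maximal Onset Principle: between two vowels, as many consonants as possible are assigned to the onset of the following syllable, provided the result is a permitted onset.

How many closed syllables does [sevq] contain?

The vowels are e, q — 2 nuclei, so 2 syllables.
σ1/σ2 boundary: /v/ is a single consonant, so it becomes the next onset.
Result: se.vq.
Classifying each syllable: /se/ (open), /vq/ (open).
Closed syllables: 0.

0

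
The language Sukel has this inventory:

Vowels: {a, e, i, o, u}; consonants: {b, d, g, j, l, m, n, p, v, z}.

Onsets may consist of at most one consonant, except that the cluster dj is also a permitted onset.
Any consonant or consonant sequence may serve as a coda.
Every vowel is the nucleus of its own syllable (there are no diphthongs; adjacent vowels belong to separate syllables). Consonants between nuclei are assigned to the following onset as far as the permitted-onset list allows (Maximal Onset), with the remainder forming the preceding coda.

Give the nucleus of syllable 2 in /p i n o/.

o

Vowels present: i, o; each is a nucleus, giving 2 syllables.
The second nucleus (vowel 2 from the left) is /o/.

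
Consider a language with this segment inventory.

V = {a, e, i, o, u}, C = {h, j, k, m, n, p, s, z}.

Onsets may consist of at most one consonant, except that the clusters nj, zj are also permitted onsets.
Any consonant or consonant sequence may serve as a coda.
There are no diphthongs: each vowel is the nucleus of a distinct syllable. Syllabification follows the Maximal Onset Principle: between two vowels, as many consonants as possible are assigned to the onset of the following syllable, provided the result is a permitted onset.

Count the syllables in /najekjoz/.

Nuclei (vowels): a, e, o → 3 syllables.

3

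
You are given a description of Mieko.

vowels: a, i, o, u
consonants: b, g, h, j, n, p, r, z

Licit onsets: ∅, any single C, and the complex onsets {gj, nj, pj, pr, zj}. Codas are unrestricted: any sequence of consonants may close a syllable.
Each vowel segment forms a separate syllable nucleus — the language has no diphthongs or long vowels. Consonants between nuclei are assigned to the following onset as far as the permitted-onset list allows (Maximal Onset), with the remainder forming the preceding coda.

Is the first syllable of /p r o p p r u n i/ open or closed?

Nuclei (vowels): o, u, i → 3 syllables.
Between /o/ (V1) and /u/ (V2): /ppr/ splits as /p/ + /pr/ (/pr/ is the longest suffix that is a licit onset).
Between /u/ (V2) and /i/ (V3): /n/ is a single consonant, so it becomes the next onset.
So the parse is prop.pru.ni.
Syllable 1 is /prop/ with coda /p/, so it is closed.

closed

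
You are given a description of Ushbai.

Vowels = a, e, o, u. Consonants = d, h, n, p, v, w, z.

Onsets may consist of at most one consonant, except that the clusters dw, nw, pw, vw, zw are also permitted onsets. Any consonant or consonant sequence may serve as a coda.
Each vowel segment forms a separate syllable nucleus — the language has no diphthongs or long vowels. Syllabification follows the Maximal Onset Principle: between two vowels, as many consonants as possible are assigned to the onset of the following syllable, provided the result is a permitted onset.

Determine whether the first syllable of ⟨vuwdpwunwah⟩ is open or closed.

Vowels present: u, u, a; each is a nucleus, giving 3 syllables.
σ1/σ2 boundary: /wdpw/ — longest licit onset from the right is /pw/, leaving /wd/ as coda.
σ2/σ3 boundary: cluster /nw/ — /nw/ is itself a permitted onset, so the whole cluster goes right; preceding coda = ∅.
Syllabification: vuwd.pwu.nwah.
Syllable 1 is /vuwd/ with coda /wd/, so it is closed.

closed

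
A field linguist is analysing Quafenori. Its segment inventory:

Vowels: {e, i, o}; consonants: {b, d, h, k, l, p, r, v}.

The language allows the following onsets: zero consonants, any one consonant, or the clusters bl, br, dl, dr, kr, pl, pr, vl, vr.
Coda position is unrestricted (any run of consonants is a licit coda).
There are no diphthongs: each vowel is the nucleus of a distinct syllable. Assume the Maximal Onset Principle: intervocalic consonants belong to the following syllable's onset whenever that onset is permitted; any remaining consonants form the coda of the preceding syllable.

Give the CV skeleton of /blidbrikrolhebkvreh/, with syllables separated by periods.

CCVC.CCV.CCVC.CVCC.CCVC

Vowels present: i, i, o, e, e; each is a nucleus, giving 5 syllables.
Between /i/ (V1) and /i/ (V2): /dbr/ — longest licit onset from the right is /br/, leaving /d/ as coda.
Between /i/ (V2) and /o/ (V3): /kr/ is a licit onset in full, so it all attaches to the next syllable.
Between /o/ (V3) and /e/ (V4): cluster /lh/ — the longest permitted-onset suffix is /h/; onset = /h/, preceding coda = /l/.
Between /e/ (V4) and /e/ (V5): /bkvr/ — longest licit onset from the right is /vr/, leaving /bk/ as coda.
So the parse is blid.bri.krol.hebk.vreh.
Mapping each syllable to C/V: /blid/ → CCVC, /bri/ → CCV, /krol/ → CCVC, /hebk/ → CVCC, /vreh/ → CCVC.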